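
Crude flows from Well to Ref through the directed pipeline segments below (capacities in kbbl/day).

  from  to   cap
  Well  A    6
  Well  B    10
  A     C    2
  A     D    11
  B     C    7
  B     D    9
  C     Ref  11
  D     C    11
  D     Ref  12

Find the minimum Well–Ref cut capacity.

16

Augment Well→A→C→Ref: bottleneck 2, flow now 2.
Augment Well→A→D→Ref: bottleneck 4, flow now 6.
Augment Well→B→C→Ref: bottleneck 7, flow now 13.
Augment Well→B→D→Ref: bottleneck 3, flow now 16.
No augmenting path remains; maximum flow = 16.
By max-flow min-cut, the minimum cut capacity equals the max flow.
In the residual graph, reachable from Well: {Well}.
Min-cut edges: Well→A (6), Well→B (10); capacity 6 + 10 = 16.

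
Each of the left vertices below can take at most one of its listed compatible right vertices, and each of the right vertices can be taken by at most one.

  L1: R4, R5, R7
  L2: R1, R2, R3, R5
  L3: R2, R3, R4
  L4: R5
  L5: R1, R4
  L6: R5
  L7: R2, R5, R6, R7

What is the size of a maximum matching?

Unit-capacity flow: source→left, listed edges, right→sink; max matching = max flow.
Augmenting path L1→R4 (+1); matched 1.
Augmenting path L2→R1 (+1); matched 2.
Augmenting path L3→R2 (+1); matched 3.
Augmenting path L4→R5 (+1); matched 4.
Augmenting path L7→R6 (+1); matched 5.
Augmenting path L5→R1→L2→R3 (+1); matched 6.
No augmenting path remains; maximum matching = 6.
König certificate: {L1, L2, L3, L5, L7, R5} is a vertex cover of size 6 (every listed pair touches it), so no matching can be larger.

6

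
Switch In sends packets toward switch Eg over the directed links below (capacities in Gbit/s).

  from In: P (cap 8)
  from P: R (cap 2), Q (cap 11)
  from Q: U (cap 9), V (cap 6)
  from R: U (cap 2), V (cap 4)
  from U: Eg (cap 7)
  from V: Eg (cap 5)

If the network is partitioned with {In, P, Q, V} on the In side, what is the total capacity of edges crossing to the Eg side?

16

Edges leaving {In, P, Q, V}: P→R (2), Q→U (9), V→Eg (5).
Cut capacity = 2 + 9 + 5 = 16.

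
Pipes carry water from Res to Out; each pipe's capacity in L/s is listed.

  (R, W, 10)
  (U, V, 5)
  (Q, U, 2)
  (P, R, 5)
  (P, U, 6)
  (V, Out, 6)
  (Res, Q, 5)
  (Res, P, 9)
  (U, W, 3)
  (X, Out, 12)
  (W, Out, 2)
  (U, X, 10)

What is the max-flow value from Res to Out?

10

Augment Res→P→R→W→Out: bottleneck 2, flow now 2.
Augment Res→P→U→V→Out: bottleneck 5, flow now 7.
Augment Res→P→U→X→Out: bottleneck 1, flow now 8.
Augment Res→Q→U→X→Out: bottleneck 2, flow now 10.
No augmenting path remains; maximum flow = 10.
In the residual graph, reachable from Res: {Res, P, Q, R, W}.
Min-cut edges: P→U (6), Q→U (2), W→Out (2); capacity 6 + 2 + 2 = 10.
This cut is saturated, so no flow can exceed 10.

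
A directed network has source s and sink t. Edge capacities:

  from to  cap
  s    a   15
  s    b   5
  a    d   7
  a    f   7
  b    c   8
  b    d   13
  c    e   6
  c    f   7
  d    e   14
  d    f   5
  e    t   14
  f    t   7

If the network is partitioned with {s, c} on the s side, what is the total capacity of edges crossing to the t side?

33

Edges leaving {s, c}: s→a (15), s→b (5), c→e (6), c→f (7).
Cut capacity = 15 + 5 + 6 + 7 = 33.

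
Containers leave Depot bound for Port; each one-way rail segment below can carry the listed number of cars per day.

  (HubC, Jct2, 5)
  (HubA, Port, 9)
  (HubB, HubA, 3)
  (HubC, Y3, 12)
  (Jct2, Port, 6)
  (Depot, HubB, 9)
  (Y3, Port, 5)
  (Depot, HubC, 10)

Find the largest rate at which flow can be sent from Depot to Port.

Augment Depot→HubC→Y3→Port: bottleneck 5, flow now 5.
Augment Depot→HubC→Jct2→Port: bottleneck 5, flow now 10.
Augment Depot→HubB→HubA→Port: bottleneck 3, flow now 13.
No augmenting path remains; maximum flow = 13.
In the residual graph, reachable from Depot: {Depot, HubB}.
Min-cut edges: Depot→HubC (10), HubB→HubA (3); capacity 10 + 3 = 13.
This cut is saturated, so no flow can exceed 13.

13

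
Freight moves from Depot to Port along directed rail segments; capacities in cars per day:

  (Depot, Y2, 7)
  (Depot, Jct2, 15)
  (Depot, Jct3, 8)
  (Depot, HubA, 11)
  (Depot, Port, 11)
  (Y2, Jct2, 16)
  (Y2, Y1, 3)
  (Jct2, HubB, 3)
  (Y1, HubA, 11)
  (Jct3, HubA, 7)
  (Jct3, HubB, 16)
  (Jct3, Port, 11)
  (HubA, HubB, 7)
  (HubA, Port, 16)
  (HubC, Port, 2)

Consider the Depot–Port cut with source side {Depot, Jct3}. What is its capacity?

78

Edges leaving {Depot, Jct3}: Depot→Y2 (7), Depot→Jct2 (15), Depot→HubA (11), Depot→Port (11), Jct3→HubA (7), Jct3→HubB (16), Jct3→Port (11).
Cut capacity = 7 + 15 + 11 + 11 + 7 + 16 + 11 = 78.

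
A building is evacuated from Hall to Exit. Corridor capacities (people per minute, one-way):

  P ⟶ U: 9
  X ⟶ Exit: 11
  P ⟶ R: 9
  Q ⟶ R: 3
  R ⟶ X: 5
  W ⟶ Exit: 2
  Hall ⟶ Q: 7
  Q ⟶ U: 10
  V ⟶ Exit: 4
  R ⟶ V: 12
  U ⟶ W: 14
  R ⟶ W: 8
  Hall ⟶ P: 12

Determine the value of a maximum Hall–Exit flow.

11

Augment Hall→P→R→V→Exit: bottleneck 4, flow now 4.
Augment Hall→P→R→W→Exit: bottleneck 2, flow now 6.
Augment Hall→P→R→X→Exit: bottleneck 3, flow now 9.
Augment Hall→Q→R→X→Exit: bottleneck 2, flow now 11.
No augmenting path remains; maximum flow = 11.
In the residual graph, reachable from Hall: {Hall, P, Q, R, U, V, W}.
Min-cut edges: R→X (5), V→Exit (4), W→Exit (2); capacity 5 + 4 + 2 = 11.
This cut is saturated, so no flow can exceed 11.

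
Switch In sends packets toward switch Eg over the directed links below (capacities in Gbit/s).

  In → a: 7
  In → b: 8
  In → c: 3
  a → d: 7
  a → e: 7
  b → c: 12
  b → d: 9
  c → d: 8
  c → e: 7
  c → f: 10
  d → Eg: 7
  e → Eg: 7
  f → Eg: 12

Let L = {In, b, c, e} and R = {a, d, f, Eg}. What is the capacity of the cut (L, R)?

Edges leaving {In, b, c, e}: In→a (7), b→d (9), c→d (8), c→f (10), e→Eg (7).
Cut capacity = 7 + 9 + 8 + 10 + 7 = 41.

41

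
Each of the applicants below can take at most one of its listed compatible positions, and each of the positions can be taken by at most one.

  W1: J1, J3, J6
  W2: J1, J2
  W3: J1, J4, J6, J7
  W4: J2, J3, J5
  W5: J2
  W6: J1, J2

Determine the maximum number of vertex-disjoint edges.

Unit-capacity flow: source→left, listed edges, right→sink; max matching = max flow.
Augmenting path W1→J1 (+1); matched 1.
Augmenting path W2→J2 (+1); matched 2.
Augmenting path W3→J4 (+1); matched 3.
Augmenting path W4→J3 (+1); matched 4.
Augmenting path W6→J1→W1→J6 (+1); matched 5.
No augmenting path remains; maximum matching = 5.
König certificate: {W1, W3, W4, J1, J2} is a vertex cover of size 5 (every listed pair touches it), so no matching can be larger.

5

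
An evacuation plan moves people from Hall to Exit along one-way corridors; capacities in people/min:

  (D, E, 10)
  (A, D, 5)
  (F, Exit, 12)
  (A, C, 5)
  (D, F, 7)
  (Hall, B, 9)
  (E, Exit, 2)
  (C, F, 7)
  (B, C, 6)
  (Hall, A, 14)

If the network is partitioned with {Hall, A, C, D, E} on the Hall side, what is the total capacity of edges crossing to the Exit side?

Edges leaving {Hall, A, C, D, E}: Hall→B (9), C→F (7), D→F (7), E→Exit (2).
Cut capacity = 9 + 7 + 7 + 2 = 25.

25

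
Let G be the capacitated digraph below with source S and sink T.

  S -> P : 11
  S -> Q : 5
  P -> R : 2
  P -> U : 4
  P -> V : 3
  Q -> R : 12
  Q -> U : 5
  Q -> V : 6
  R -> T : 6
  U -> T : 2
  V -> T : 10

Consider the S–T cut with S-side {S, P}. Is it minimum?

No — its capacity is 14, but the minimum cut has capacity 12.

Given cut capacity: 5 + 2 + 4 + 3 = 14.
Augment S→P→R→T: bottleneck 2, flow now 2.
Augment S→P→U→T: bottleneck 2, flow now 4.
Augment S→P→V→T: bottleneck 3, flow now 7.
Augment S→Q→R→T: bottleneck 4, flow now 11.
Augment S→Q→V→T: bottleneck 1, flow now 12.
No augmenting path remains; maximum flow = 12.
In the residual graph, reachable from S: {S, P, U}.
Min-cut edges: S→Q (5), P→R (2), P→V (3), U→T (2); capacity 5 + 2 + 3 + 2 = 12.
Cut capacity 14 exceeds the max flow 12, so it is not minimum.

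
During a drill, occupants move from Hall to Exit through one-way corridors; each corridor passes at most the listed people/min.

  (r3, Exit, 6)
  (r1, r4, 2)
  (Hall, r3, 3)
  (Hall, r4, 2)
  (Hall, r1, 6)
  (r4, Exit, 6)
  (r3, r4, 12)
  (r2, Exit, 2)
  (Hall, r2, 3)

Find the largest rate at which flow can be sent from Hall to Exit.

Augment Hall→r2→Exit: bottleneck 2, flow now 2.
Augment Hall→r3→Exit: bottleneck 3, flow now 5.
Augment Hall→r4→Exit: bottleneck 2, flow now 7.
Augment Hall→r1→r4→Exit: bottleneck 2, flow now 9.
No augmenting path remains; maximum flow = 9.
In the residual graph, reachable from Hall: {Hall, r1, r2}.
Min-cut edges: Hall→r3 (3), Hall→r4 (2), r1→r4 (2), r2→Exit (2); capacity 3 + 2 + 2 + 2 = 9.
This cut is saturated, so no flow can exceed 9.

9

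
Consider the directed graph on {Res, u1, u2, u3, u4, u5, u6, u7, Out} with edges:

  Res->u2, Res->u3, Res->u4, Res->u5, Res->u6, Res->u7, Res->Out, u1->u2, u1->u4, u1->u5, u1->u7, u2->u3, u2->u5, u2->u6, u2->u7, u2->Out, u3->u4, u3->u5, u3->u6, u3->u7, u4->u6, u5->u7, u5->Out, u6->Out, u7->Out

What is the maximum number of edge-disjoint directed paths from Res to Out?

Assign every edge capacity 1; by Menger, the answer equals the max flow.
Path Res→Out (+1); total 1.
Path Res→u2→Out (+1); total 2.
Path Res→u5→Out (+1); total 3.
Path Res→u6→Out (+1); total 4.
Path Res→u7→Out (+1); total 5.
No residual Res→Out path; max flow = 5.
Certifying cut of size 5: {Res→Out, Res→u2, u5→Out, u6→Out, u7→Out}.

5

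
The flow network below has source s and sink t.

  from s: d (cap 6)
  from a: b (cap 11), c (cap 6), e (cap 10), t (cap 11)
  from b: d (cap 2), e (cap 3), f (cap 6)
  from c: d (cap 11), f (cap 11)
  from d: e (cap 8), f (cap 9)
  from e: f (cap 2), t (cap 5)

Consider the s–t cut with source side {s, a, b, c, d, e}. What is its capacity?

Edges leaving {s, a, b, c, d, e}: a→t (11), b→f (6), c→f (11), d→f (9), e→f (2), e→t (5).
Cut capacity = 11 + 6 + 11 + 9 + 2 + 5 = 44.

44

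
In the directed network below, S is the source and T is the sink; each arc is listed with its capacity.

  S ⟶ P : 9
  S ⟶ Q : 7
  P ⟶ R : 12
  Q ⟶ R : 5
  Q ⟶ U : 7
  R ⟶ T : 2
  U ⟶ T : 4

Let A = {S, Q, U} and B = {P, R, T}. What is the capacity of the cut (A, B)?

Edges leaving {S, Q, U}: S→P (9), Q→R (5), U→T (4).
Cut capacity = 9 + 5 + 4 = 18.

18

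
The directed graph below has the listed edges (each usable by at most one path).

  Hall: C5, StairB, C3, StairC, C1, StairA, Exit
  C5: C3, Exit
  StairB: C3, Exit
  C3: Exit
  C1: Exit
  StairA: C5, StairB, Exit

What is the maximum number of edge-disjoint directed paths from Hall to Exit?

Assign every edge capacity 1; by Menger, the answer equals the max flow.
Path Hall→Exit (+1); total 1.
Path Hall→C5→Exit (+1); total 2.
Path Hall→StairB→Exit (+1); total 3.
Path Hall→C3→Exit (+1); total 4.
Path Hall→C1→Exit (+1); total 5.
Path Hall→StairA→Exit (+1); total 6.
No residual Hall→Exit path; max flow = 6.
Certifying cut of size 6: {Hall→C1, Hall→C3, Hall→C5, Hall→Exit, Hall→StairA, Hall→StairB}.

6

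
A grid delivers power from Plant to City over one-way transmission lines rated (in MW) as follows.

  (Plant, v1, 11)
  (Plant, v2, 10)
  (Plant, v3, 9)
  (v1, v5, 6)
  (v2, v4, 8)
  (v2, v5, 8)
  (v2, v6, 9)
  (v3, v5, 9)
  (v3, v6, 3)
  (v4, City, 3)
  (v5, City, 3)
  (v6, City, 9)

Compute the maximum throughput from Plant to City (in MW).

Augment Plant→v1→v5→City: bottleneck 3, flow now 3.
Augment Plant→v2→v4→City: bottleneck 3, flow now 6.
Augment Plant→v2→v6→City: bottleneck 7, flow now 13.
Augment Plant→v3→v6→City: bottleneck 2, flow now 15.
No augmenting path remains; maximum flow = 15.
In the residual graph, reachable from Plant: {Plant, v1, v2, v3, v4, v5, v6}.
Min-cut edges: v4→City (3), v5→City (3), v6→City (9); capacity 3 + 3 + 9 = 15.
This cut is saturated, so no flow can exceed 15.

15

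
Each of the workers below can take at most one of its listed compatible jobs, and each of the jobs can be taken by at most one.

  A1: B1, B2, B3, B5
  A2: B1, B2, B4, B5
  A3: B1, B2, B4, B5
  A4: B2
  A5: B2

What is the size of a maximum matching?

4

Unit-capacity flow: source→left, listed edges, right→sink; max matching = max flow.
Augmenting path A1→B1 (+1); matched 1.
Augmenting path A2→B2 (+1); matched 2.
Augmenting path A3→B4 (+1); matched 3.
Augmenting path A4→B2→A2→B5 (+1); matched 4.
No augmenting path remains; maximum matching = 4.
König certificate: {A1, A2, A3, B2} is a vertex cover of size 4 (every listed pair touches it), so no matching can be larger.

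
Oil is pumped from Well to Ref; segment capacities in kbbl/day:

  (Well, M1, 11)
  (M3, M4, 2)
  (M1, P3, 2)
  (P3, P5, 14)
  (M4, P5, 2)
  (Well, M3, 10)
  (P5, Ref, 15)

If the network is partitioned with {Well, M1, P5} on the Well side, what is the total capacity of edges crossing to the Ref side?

Edges leaving {Well, M1, P5}: Well→M3 (10), M1→P3 (2), P5→Ref (15).
Cut capacity = 10 + 2 + 15 = 27.

27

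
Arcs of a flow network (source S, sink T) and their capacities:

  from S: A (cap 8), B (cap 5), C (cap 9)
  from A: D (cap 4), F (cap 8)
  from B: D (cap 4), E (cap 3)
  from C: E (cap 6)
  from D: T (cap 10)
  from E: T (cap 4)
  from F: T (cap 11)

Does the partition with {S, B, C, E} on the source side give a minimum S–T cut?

Yes — it is a minimum cut (capacity 16).

Given cut capacity: 8 + 4 + 4 = 16.
Augment S→A→D→T: bottleneck 4, flow now 4.
Augment S→A→F→T: bottleneck 4, flow now 8.
Augment S→B→D→T: bottleneck 4, flow now 12.
Augment S→B→E→T: bottleneck 1, flow now 13.
Augment S→C→E→T: bottleneck 3, flow now 16.
No augmenting path remains; maximum flow = 16.
Cut capacity 16 equals the max flow, so it is a minimum cut.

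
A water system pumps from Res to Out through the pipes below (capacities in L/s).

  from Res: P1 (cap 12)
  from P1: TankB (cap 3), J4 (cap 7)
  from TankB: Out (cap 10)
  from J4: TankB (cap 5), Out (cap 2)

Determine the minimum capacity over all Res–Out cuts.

Augment Res→P1→TankB→Out: bottleneck 3, flow now 3.
Augment Res→P1→J4→Out: bottleneck 2, flow now 5.
Augment Res→P1→J4→TankB→Out: bottleneck 5, flow now 10.
No augmenting path remains; maximum flow = 10.
By max-flow min-cut, the minimum cut capacity equals the max flow.
In the residual graph, reachable from Res: {Res, P1}.
Min-cut edges: P1→TankB (3), P1→J4 (7); capacity 3 + 7 = 10.

10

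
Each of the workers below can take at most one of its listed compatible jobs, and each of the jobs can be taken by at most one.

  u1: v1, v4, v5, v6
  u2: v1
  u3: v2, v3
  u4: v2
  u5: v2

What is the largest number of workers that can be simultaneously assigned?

Unit-capacity flow: source→left, listed edges, right→sink; max matching = max flow.
Augmenting path u1→v1 (+1); matched 1.
Augmenting path u3→v2 (+1); matched 2.
Augmenting path u2→v1→u1→v4 (+1); matched 3.
Augmenting path u4→v2→u3→v3 (+1); matched 4.
No augmenting path remains; maximum matching = 4.
König certificate: {u1, u2, u3, v2} is a vertex cover of size 4 (every listed pair touches it), so no matching can be larger.

4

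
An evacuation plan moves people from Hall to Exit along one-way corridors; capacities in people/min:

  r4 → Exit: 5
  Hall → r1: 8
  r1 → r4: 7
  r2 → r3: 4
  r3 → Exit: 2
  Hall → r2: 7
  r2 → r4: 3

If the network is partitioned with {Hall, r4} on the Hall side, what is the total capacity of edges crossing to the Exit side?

Edges leaving {Hall, r4}: Hall→r1 (8), Hall→r2 (7), r4→Exit (5).
Cut capacity = 8 + 7 + 5 = 20.

20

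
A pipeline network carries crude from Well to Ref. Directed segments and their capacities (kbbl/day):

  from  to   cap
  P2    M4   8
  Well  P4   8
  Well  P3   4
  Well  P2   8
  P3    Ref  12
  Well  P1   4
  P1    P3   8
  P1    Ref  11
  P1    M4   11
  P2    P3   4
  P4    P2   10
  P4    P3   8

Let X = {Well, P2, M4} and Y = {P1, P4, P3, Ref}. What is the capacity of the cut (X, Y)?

20

Edges leaving {Well, P2, M4}: Well→P1 (4), Well→P4 (8), Well→P3 (4), P2→P3 (4).
Cut capacity = 4 + 8 + 4 + 4 = 20.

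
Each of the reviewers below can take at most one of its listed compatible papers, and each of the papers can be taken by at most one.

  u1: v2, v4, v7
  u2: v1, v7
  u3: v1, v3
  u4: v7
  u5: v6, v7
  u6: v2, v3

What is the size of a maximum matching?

6

Unit-capacity flow: source→left, listed edges, right→sink; max matching = max flow.
Augmenting path u1→v2 (+1); matched 1.
Augmenting path u2→v1 (+1); matched 2.
Augmenting path u3→v3 (+1); matched 3.
Augmenting path u4→v7 (+1); matched 4.
Augmenting path u5→v6 (+1); matched 5.
Augmenting path u6→v2→u1→v4 (+1); matched 6.
No augmenting path remains; maximum matching = 6.
König certificate: {u1, u2, u3, u4, u5, u6} is a vertex cover of size 6 (every listed pair touches it), so no matching can be larger.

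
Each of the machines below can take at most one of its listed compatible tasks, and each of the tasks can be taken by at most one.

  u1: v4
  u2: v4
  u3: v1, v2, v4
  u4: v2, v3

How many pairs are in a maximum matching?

3

Unit-capacity flow: source→left, listed edges, right→sink; max matching = max flow.
Augmenting path u1→v4 (+1); matched 1.
Augmenting path u3→v1 (+1); matched 2.
Augmenting path u4→v2 (+1); matched 3.
No augmenting path remains; maximum matching = 3.
König certificate: {u3, u4, v4} is a vertex cover of size 3 (every listed pair touches it), so no matching can be larger.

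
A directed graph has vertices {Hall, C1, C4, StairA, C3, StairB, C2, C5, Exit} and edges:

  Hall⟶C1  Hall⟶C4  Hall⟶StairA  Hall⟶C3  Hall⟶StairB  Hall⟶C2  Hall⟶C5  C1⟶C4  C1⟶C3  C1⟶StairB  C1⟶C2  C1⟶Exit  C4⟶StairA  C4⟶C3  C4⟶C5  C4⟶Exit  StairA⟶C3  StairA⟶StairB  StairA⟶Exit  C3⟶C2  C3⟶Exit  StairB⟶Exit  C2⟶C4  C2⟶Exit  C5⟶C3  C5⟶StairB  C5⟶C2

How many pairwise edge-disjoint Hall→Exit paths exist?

Assign every edge capacity 1; by Menger, the answer equals the max flow.
Path Hall→C1→Exit (+1); total 1.
Path Hall→C4→Exit (+1); total 2.
Path Hall→StairA→Exit (+1); total 3.
Path Hall→C3→Exit (+1); total 4.
Path Hall→StairB→Exit (+1); total 5.
Path Hall→C2→Exit (+1); total 6.
No residual Hall→Exit path; max flow = 6.
Certifying cut of size 6: {C2→Exit, C3→Exit, C4→Exit, Hall→C1, StairA→Exit, StairB→Exit}.

6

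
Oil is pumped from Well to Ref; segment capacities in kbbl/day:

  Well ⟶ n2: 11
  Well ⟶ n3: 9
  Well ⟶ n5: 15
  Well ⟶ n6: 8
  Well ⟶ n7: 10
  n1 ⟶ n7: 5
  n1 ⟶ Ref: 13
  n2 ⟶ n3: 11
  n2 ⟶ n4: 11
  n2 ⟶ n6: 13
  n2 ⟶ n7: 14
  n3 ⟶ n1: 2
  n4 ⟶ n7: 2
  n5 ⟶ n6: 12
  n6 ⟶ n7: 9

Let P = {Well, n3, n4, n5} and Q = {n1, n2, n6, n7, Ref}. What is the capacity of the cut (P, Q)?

Edges leaving {Well, n3, n4, n5}: Well→n2 (11), Well→n6 (8), Well→n7 (10), n3→n1 (2), n4→n7 (2), n5→n6 (12).
Cut capacity = 11 + 8 + 10 + 2 + 2 + 12 = 45.

45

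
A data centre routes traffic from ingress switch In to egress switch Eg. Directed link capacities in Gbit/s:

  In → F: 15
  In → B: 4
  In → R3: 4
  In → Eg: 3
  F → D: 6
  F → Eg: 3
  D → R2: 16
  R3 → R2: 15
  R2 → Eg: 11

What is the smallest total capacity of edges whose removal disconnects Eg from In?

Augment In→Eg: bottleneck 3, flow now 3.
Augment In→F→Eg: bottleneck 3, flow now 6.
Augment In→R3→R2→Eg: bottleneck 4, flow now 10.
Augment In→F→D→R2→Eg: bottleneck 6, flow now 16.
No augmenting path remains; maximum flow = 16.
By max-flow min-cut, the minimum cut capacity equals the max flow.
In the residual graph, reachable from In: {In, F, B}.
Min-cut edges: In→R3 (4), In→Eg (3), F→D (6), F→Eg (3); capacity 4 + 3 + 6 + 3 = 16.

16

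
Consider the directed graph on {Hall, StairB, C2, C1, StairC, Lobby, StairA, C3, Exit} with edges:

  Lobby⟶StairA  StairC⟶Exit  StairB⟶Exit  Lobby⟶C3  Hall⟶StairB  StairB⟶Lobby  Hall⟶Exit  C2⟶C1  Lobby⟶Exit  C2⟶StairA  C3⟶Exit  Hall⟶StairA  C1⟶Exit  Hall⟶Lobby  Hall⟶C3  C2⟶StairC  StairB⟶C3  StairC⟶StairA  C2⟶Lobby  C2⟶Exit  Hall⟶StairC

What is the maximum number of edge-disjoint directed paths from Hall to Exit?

Assign every edge capacity 1; by Menger, the answer equals the max flow.
Path Hall→Exit (+1); total 1.
Path Hall→StairB→Exit (+1); total 2.
Path Hall→StairC→Exit (+1); total 3.
Path Hall→Lobby→Exit (+1); total 4.
Path Hall→C3→Exit (+1); total 5.
No residual Hall→Exit path; max flow = 5.
Certifying cut of size 5: {Hall→C3, Hall→Exit, Hall→Lobby, Hall→StairB, Hall→StairC}.

5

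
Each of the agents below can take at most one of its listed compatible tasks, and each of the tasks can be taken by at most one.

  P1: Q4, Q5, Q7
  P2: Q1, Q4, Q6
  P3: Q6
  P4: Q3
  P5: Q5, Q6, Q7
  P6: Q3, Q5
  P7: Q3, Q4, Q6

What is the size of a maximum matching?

Unit-capacity flow: source→left, listed edges, right→sink; max matching = max flow.
Augmenting path P1→Q4 (+1); matched 1.
Augmenting path P2→Q1 (+1); matched 2.
Augmenting path P3→Q6 (+1); matched 3.
Augmenting path P4→Q3 (+1); matched 4.
Augmenting path P5→Q5 (+1); matched 5.
Augmenting path P6→Q5→P5→Q7 (+1); matched 6.
No augmenting path remains; maximum matching = 6.
König certificate: {P2, Q3, Q4, Q5, Q6, Q7} is a vertex cover of size 6 (every listed pair touches it), so no matching can be larger.

6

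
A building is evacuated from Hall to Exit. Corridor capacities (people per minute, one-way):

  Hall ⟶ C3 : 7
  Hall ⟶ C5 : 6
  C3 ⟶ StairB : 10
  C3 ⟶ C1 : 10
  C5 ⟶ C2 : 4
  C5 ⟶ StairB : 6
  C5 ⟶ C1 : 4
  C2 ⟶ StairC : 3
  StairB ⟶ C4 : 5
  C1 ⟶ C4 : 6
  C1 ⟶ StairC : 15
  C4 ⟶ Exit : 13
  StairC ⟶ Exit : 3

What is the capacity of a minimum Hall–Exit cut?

13

Augment Hall→C3→StairB→C4→Exit: bottleneck 5, flow now 5.
Augment Hall→C3→C1→C4→Exit: bottleneck 2, flow now 7.
Augment Hall→C5→C2→StairC→Exit: bottleneck 3, flow now 10.
Augment Hall→C5→C1→C4→Exit: bottleneck 3, flow now 13.
No augmenting path remains; maximum flow = 13.
By max-flow min-cut, the minimum cut capacity equals the max flow.
In the residual graph, reachable from Hall: {Hall}.
Min-cut edges: Hall→C3 (7), Hall→C5 (6); capacity 7 + 6 = 13.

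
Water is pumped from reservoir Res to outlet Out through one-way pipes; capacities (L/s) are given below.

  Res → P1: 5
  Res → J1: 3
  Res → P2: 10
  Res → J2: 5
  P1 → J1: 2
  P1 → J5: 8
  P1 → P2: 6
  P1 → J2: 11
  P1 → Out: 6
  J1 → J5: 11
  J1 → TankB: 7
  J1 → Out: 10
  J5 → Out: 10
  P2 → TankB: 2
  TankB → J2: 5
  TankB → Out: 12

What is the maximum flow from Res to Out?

10

Augment Res→P1→Out: bottleneck 5, flow now 5.
Augment Res→J1→Out: bottleneck 3, flow now 8.
Augment Res→P2→TankB→Out: bottleneck 2, flow now 10.
No augmenting path remains; maximum flow = 10.
In the residual graph, reachable from Res: {Res, P2, J2}.
Min-cut edges: Res→P1 (5), Res→J1 (3), P2→TankB (2); capacity 5 + 3 + 2 = 10.
This cut is saturated, so no flow can exceed 10.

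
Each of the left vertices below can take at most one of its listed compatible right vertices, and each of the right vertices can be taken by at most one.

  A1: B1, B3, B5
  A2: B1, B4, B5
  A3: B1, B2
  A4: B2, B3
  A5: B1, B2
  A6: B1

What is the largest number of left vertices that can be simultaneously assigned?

Unit-capacity flow: source→left, listed edges, right→sink; max matching = max flow.
Augmenting path A1→B1 (+1); matched 1.
Augmenting path A2→B4 (+1); matched 2.
Augmenting path A3→B2 (+1); matched 3.
Augmenting path A4→B3 (+1); matched 4.
Augmenting path A5→B1→A1→B5 (+1); matched 5.
No augmenting path remains; maximum matching = 5.
König certificate: {A1, A2, A4, B1, B2} is a vertex cover of size 5 (every listed pair touches it), so no matching can be larger.

5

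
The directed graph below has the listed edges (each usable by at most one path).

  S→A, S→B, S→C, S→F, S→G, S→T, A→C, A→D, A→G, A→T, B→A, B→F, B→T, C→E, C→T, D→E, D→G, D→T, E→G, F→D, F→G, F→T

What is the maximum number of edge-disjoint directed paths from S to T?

5

Assign every edge capacity 1; by Menger, the answer equals the max flow.
Path S→T (+1); total 1.
Path S→A→T (+1); total 2.
Path S→B→T (+1); total 3.
Path S→C→T (+1); total 4.
Path S→F→T (+1); total 5.
No residual S→T path; max flow = 5.
Certifying cut of size 5: {S→A, S→B, S→C, S→F, S→T}.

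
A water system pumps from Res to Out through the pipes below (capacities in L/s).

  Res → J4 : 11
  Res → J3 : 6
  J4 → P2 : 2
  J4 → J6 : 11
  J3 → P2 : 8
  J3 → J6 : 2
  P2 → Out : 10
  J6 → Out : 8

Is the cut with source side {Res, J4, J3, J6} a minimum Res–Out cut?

No — its capacity is 18, but the minimum cut has capacity 16.

Given cut capacity: 2 + 8 + 8 = 18.
Augment Res→J4→P2→Out: bottleneck 2, flow now 2.
Augment Res→J4→J6→Out: bottleneck 8, flow now 10.
Augment Res→J3→P2→Out: bottleneck 6, flow now 16.
No augmenting path remains; maximum flow = 16.
In the residual graph, reachable from Res: {Res, J4, J6}.
Min-cut edges: Res→J3 (6), J4→P2 (2), J6→Out (8); capacity 6 + 2 + 8 = 16.
Cut capacity 18 exceeds the max flow 16, so it is not minimum.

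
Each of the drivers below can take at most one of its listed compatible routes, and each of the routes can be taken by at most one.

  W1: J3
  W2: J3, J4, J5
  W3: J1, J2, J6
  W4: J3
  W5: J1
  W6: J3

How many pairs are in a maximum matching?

4

Unit-capacity flow: source→left, listed edges, right→sink; max matching = max flow.
Augmenting path W1→J3 (+1); matched 1.
Augmenting path W2→J4 (+1); matched 2.
Augmenting path W3→J1 (+1); matched 3.
Augmenting path W5→J1→W3→J2 (+1); matched 4.
No augmenting path remains; maximum matching = 4.
König certificate: {W2, W3, W5, J3} is a vertex cover of size 4 (every listed pair touches it), so no matching can be larger.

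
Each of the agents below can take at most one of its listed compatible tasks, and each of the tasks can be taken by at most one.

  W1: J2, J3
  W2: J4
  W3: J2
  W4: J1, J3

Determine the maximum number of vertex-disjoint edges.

4

Unit-capacity flow: source→left, listed edges, right→sink; max matching = max flow.
Augmenting path W1→J2 (+1); matched 1.
Augmenting path W2→J4 (+1); matched 2.
Augmenting path W4→J1 (+1); matched 3.
Augmenting path W3→J2→W1→J3 (+1); matched 4.
No augmenting path remains; maximum matching = 4.
König certificate: {W1, W2, W3, W4} is a vertex cover of size 4 (every listed pair touches it), so no matching can be larger.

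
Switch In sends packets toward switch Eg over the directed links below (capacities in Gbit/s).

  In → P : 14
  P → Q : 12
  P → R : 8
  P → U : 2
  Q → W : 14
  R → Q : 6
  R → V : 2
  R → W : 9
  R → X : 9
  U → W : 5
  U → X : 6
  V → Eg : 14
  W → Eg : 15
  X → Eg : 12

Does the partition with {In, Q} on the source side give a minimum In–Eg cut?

No — its capacity is 28, but the minimum cut has capacity 14.

Given cut capacity: 14 + 14 = 28.
Augment In→P→Q→W→Eg: bottleneck 12, flow now 12.
Augment In→P→R→V→Eg: bottleneck 2, flow now 14.
No augmenting path remains; maximum flow = 14.
In the residual graph, reachable from In: {In}.
Min-cut edges: In→P (14); capacity 14 = 14.
Cut capacity 28 exceeds the max flow 14, so it is not minimum.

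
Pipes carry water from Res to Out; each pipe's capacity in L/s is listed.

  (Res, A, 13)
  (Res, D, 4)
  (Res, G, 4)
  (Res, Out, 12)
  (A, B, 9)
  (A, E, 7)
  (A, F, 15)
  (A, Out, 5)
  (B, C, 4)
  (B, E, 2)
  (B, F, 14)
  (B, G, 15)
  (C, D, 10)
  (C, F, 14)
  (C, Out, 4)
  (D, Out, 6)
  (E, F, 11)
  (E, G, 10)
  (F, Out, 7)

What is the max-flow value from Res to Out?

29

Augment Res→Out: bottleneck 12, flow now 12.
Augment Res→A→Out: bottleneck 5, flow now 17.
Augment Res→D→Out: bottleneck 4, flow now 21.
Augment Res→A→F→Out: bottleneck 7, flow now 28.
Augment Res→A→B→C→Out: bottleneck 1, flow now 29.
No augmenting path remains; maximum flow = 29.
In the residual graph, reachable from Res: {Res, G}.
Min-cut edges: Res→A (13), Res→D (4), Res→Out (12); capacity 13 + 4 + 12 = 29.
This cut is saturated, so no flow can exceed 29.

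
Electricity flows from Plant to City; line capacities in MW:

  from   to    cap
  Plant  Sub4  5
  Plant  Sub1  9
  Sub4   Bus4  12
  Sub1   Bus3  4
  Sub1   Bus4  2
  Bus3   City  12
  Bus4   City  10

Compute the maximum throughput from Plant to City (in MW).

11

Augment Plant→Sub4→Bus4→City: bottleneck 5, flow now 5.
Augment Plant→Sub1→Bus3→City: bottleneck 4, flow now 9.
Augment Plant→Sub1→Bus4→City: bottleneck 2, flow now 11.
No augmenting path remains; maximum flow = 11.
In the residual graph, reachable from Plant: {Plant, Sub1}.
Min-cut edges: Plant→Sub4 (5), Sub1→Bus3 (4), Sub1→Bus4 (2); capacity 5 + 4 + 2 = 11.
This cut is saturated, so no flow can exceed 11.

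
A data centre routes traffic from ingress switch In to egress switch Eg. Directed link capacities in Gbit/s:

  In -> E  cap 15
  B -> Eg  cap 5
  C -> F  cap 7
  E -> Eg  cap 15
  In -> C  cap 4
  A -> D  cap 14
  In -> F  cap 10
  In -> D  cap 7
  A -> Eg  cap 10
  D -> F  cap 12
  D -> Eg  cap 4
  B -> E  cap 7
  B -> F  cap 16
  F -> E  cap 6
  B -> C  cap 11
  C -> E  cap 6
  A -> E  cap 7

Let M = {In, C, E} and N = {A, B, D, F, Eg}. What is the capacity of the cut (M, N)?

39

Edges leaving {In, C, E}: In→D (7), In→F (10), C→F (7), E→Eg (15).
Cut capacity = 7 + 10 + 7 + 15 = 39.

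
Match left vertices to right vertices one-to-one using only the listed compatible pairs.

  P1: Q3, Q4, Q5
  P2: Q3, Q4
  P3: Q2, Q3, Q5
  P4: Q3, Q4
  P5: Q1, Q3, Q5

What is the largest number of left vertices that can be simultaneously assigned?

Unit-capacity flow: source→left, listed edges, right→sink; max matching = max flow.
Augmenting path P1→Q3 (+1); matched 1.
Augmenting path P2→Q4 (+1); matched 2.
Augmenting path P3→Q2 (+1); matched 3.
Augmenting path P5→Q1 (+1); matched 4.
Augmenting path P4→Q3→P1→Q5 (+1); matched 5.
No augmenting path remains; maximum matching = 5.
König certificate: {P1, P2, P3, P4, P5} is a vertex cover of size 5 (every listed pair touches it), so no matching can be larger.

5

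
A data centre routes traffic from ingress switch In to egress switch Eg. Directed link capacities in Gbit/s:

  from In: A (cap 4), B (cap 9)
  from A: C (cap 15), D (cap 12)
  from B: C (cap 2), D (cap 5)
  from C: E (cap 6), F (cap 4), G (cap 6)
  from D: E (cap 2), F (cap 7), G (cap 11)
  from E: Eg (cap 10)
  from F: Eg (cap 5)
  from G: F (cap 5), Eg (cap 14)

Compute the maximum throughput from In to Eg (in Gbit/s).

Augment In→A→C→E→Eg: bottleneck 4, flow now 4.
Augment In→B→C→E→Eg: bottleneck 2, flow now 6.
Augment In→B→D→E→Eg: bottleneck 2, flow now 8.
Augment In→B→D→F→Eg: bottleneck 3, flow now 11.
No augmenting path remains; maximum flow = 11.
In the residual graph, reachable from In: {In, B}.
Min-cut edges: In→A (4), B→C (2), B→D (5); capacity 4 + 2 + 5 = 11.
This cut is saturated, so no flow can exceed 11.

11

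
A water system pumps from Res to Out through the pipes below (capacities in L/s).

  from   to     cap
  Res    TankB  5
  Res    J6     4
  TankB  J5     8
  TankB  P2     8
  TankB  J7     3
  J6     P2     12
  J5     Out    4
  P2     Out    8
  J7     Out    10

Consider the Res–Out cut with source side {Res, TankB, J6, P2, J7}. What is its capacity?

26

Edges leaving {Res, TankB, J6, P2, J7}: TankB→J5 (8), P2→Out (8), J7→Out (10).
Cut capacity = 8 + 8 + 10 = 26.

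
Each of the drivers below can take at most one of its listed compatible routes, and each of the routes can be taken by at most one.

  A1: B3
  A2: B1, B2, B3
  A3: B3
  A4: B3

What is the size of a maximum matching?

2

Unit-capacity flow: source→left, listed edges, right→sink; max matching = max flow.
Augmenting path A1→B3 (+1); matched 1.
Augmenting path A2→B1 (+1); matched 2.
No augmenting path remains; maximum matching = 2.
König certificate: {A2, B3} is a vertex cover of size 2 (every listed pair touches it), so no matching can be larger.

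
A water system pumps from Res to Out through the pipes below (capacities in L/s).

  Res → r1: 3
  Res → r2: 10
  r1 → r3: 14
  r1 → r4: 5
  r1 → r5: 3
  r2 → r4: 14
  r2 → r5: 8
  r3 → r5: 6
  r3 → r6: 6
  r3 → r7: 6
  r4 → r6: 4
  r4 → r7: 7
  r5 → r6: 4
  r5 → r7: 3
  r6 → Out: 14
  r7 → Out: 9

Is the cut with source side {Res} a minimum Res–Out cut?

Given cut capacity: 3 + 10 = 13.
Augment Res→r1→r3→r6→Out: bottleneck 3, flow now 3.
Augment Res→r2→r4→r6→Out: bottleneck 4, flow now 7.
Augment Res→r2→r4→r7→Out: bottleneck 6, flow now 13.
No augmenting path remains; maximum flow = 13.
Cut capacity 13 equals the max flow, so it is a minimum cut.

Yes — it is a minimum cut (capacity 13).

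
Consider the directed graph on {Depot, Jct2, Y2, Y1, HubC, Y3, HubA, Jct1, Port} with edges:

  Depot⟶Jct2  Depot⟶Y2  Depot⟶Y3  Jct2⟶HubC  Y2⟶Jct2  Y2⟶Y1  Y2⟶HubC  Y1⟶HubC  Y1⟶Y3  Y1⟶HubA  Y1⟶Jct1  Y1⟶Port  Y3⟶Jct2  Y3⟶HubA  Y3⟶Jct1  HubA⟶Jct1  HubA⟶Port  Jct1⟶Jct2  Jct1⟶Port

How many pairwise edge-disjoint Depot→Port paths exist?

Assign every edge capacity 1; by Menger, the answer equals the max flow.
Path Depot→Y2→Y1→Port (+1); total 1.
Path Depot→Y3→HubA→Port (+1); total 2.
No residual Depot→Port path; max flow = 2.
Certifying cut of size 2: {Depot→Y2, Depot→Y3}.

2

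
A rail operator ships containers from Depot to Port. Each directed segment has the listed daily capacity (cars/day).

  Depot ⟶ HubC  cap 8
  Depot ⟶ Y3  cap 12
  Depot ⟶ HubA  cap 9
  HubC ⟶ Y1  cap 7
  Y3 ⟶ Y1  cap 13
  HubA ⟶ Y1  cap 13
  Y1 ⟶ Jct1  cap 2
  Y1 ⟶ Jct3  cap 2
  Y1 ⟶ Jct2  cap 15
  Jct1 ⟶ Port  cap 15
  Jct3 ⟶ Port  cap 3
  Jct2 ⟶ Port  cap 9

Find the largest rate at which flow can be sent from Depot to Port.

13

Augment Depot→HubC→Y1→Jct1→Port: bottleneck 2, flow now 2.
Augment Depot→HubC→Y1→Jct3→Port: bottleneck 2, flow now 4.
Augment Depot→HubC→Y1→Jct2→Port: bottleneck 3, flow now 7.
Augment Depot→Y3→Y1→Jct2→Port: bottleneck 6, flow now 13.
No augmenting path remains; maximum flow = 13.
In the residual graph, reachable from Depot: {Depot, HubC, Y3, HubA, Y1, Jct2}.
Min-cut edges: Y1→Jct1 (2), Y1→Jct3 (2), Jct2→Port (9); capacity 2 + 2 + 9 = 13.
This cut is saturated, so no flow can exceed 13.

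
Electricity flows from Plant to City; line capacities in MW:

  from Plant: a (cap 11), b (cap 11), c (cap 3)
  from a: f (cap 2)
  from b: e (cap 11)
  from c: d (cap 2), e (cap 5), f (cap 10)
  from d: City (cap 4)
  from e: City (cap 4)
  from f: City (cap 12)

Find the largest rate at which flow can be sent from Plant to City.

Augment Plant→a→f→City: bottleneck 2, flow now 2.
Augment Plant→b→e→City: bottleneck 4, flow now 6.
Augment Plant→c→d→City: bottleneck 2, flow now 8.
Augment Plant→c→f→City: bottleneck 1, flow now 9.
No augmenting path remains; maximum flow = 9.
In the residual graph, reachable from Plant: {Plant, a, b, e}.
Min-cut edges: Plant→c (3), a→f (2), e→City (4); capacity 3 + 2 + 4 = 9.
This cut is saturated, so no flow can exceed 9.

9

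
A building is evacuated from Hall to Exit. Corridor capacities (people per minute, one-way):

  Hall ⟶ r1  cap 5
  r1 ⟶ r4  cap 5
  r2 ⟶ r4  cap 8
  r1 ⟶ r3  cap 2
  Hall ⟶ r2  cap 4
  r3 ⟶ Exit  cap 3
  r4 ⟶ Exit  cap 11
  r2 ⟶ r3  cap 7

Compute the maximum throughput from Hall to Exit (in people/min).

Augment Hall→r1→r3→Exit: bottleneck 2, flow now 2.
Augment Hall→r1→r4→Exit: bottleneck 3, flow now 5.
Augment Hall→r2→r3→Exit: bottleneck 1, flow now 6.
Augment Hall→r2→r4→Exit: bottleneck 3, flow now 9.
No augmenting path remains; maximum flow = 9.
In the residual graph, reachable from Hall: {Hall}.
Min-cut edges: Hall→r1 (5), Hall→r2 (4); capacity 5 + 4 = 9.
This cut is saturated, so no flow can exceed 9.

9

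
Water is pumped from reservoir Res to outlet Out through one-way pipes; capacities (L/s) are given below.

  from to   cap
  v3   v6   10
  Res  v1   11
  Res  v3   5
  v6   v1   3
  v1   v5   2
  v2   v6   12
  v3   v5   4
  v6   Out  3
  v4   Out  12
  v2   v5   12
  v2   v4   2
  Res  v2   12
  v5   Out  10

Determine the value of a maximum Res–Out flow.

Augment Res→v1→v5→Out: bottleneck 2, flow now 2.
Augment Res→v2→v4→Out: bottleneck 2, flow now 4.
Augment Res→v2→v5→Out: bottleneck 8, flow now 12.
Augment Res→v2→v6→Out: bottleneck 2, flow now 14.
Augment Res→v3→v6→Out: bottleneck 1, flow now 15.
No augmenting path remains; maximum flow = 15.
In the residual graph, reachable from Res: {Res, v1, v2, v3, v5, v6}.
Min-cut edges: v2→v4 (2), v5→Out (10), v6→Out (3); capacity 2 + 10 + 3 = 15.
This cut is saturated, so no flow can exceed 15.

15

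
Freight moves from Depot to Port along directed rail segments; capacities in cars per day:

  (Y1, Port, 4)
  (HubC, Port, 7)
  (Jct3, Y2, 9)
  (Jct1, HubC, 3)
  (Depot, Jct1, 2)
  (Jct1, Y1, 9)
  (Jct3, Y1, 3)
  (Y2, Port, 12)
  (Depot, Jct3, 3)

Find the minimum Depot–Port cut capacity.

Augment Depot→Jct3→Y1→Port: bottleneck 3, flow now 3.
Augment Depot→Jct1→Y1→Port: bottleneck 1, flow now 4.
Augment Depot→Jct1→HubC→Port: bottleneck 1, flow now 5.
No augmenting path remains; maximum flow = 5.
By max-flow min-cut, the minimum cut capacity equals the max flow.
In the residual graph, reachable from Depot: {Depot}.
Min-cut edges: Depot→Jct3 (3), Depot→Jct1 (2); capacity 3 + 2 = 5.

5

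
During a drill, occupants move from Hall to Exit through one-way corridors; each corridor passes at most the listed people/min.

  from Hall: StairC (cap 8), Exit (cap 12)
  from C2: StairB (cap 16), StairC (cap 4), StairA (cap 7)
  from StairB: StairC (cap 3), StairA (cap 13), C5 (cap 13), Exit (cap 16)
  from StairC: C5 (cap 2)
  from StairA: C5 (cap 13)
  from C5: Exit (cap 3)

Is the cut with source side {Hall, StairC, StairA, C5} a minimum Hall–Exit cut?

Given cut capacity: 12 + 3 = 15.
Augment Hall→Exit: bottleneck 12, flow now 12.
Augment Hall→StairC→C5→Exit: bottleneck 2, flow now 14.
No augmenting path remains; maximum flow = 14.
In the residual graph, reachable from Hall: {Hall, StairC}.
Min-cut edges: Hall→Exit (12), StairC→C5 (2); capacity 12 + 2 = 14.
Cut capacity 15 exceeds the max flow 14, so it is not minimum.

No — its capacity is 15, but the minimum cut has capacity 14.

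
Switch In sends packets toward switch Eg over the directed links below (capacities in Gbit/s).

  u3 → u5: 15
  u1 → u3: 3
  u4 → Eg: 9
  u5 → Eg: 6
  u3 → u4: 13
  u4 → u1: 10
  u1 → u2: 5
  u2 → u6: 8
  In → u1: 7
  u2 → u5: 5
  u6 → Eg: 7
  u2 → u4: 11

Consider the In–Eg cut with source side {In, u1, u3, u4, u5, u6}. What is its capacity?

27

Edges leaving {In, u1, u3, u4, u5, u6}: u1→u2 (5), u4→Eg (9), u5→Eg (6), u6→Eg (7).
Cut capacity = 5 + 9 + 6 + 7 = 27.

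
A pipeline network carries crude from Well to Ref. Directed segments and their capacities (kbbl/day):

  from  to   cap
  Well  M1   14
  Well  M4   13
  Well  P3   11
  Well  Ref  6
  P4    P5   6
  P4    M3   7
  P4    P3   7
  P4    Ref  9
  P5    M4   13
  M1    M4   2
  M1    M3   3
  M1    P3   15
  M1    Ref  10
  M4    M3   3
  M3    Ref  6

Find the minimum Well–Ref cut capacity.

Augment Well→Ref: bottleneck 6, flow now 6.
Augment Well→M1→Ref: bottleneck 10, flow now 16.
Augment Well→M1→M3→Ref: bottleneck 3, flow now 19.
Augment Well→M4→M3→Ref: bottleneck 3, flow now 22.
No augmenting path remains; maximum flow = 22.
By max-flow min-cut, the minimum cut capacity equals the max flow.
In the residual graph, reachable from Well: {Well, M1, M4, P3}.
Min-cut edges: Well→Ref (6), M1→M3 (3), M1→Ref (10), M4→M3 (3); capacity 6 + 3 + 10 + 3 = 22.

22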